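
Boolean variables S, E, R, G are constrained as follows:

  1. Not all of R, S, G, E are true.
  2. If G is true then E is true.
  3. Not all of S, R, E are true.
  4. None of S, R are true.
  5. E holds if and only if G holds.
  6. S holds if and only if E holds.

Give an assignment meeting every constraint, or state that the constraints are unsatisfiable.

S=F, E=F, R=F, G=F

  (1) {R, S, G, E}: 0/4 true — not all ✓
  (2) G=F ⇒ E: vacuous ✓
  (3) {S, R, E}: 0/3 true — not all ✓
  (4) {S, R}: 0 true — none ✓
  (5) E=F, G=F — same ✓
  (6) S=F, E=F — same ✓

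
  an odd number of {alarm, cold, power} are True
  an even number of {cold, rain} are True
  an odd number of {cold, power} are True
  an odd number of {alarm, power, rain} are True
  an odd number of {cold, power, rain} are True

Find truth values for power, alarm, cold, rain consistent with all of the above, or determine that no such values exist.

power: True, alarm: False, cold: False, rain: False

{alarm, cold, power}: 1 true → odd ✓
{cold, rain}: 0 true → even ✓
{cold, power}: 1 true → odd ✓
{alarm, power, rain}: 1 true → odd ✓
{cold, power, rain}: 1 true → odd ✓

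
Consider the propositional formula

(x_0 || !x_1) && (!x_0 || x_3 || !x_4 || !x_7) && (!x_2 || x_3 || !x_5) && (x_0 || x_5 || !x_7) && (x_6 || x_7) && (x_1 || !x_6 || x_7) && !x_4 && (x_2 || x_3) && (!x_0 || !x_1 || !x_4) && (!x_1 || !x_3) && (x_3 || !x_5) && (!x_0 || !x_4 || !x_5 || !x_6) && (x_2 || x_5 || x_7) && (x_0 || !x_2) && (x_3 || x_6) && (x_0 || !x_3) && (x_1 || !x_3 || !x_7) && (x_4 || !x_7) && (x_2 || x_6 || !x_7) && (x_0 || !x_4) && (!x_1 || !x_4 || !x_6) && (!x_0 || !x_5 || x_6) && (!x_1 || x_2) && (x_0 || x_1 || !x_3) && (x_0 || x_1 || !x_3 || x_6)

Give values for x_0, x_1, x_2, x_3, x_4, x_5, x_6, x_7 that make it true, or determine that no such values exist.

Unit clause (!x_4) forces x_4 = False.
In (x_4 || !x_7) only !x_7 is left, so x_7 = False.
In (x_6 || x_7) only x_6 is left, so x_6 = True.
In (x_1 || !x_6 || x_7) only x_1 is left, so x_1 = True.
In (!x_1 || !x_3) only !x_3 is left, so x_3 = False.
In (x_3 || !x_5) only !x_5 is left, so x_5 = False.
In (x_2 || x_5 || x_7) only x_2 is left, so x_2 = True.
In (x_0 || !x_2) only x_0 is left, so x_0 = True.
All clauses satisfied.

x_0: True, x_1: True, x_2: True, x_3: False, x_4: False, x_5: False, x_6: True, x_7: False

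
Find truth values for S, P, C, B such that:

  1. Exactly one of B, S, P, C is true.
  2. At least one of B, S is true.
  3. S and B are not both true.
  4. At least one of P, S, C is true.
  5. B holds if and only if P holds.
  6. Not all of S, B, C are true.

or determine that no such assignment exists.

S: True, P: False, C: False, B: False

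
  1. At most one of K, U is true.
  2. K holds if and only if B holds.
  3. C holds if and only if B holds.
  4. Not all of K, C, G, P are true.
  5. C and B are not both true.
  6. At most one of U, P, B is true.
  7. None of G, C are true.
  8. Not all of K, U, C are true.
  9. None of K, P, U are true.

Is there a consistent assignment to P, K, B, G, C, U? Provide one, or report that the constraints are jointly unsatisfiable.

P = False, K = False, B = False, G = False, C = False, U = False

  (1) {K, U}: 0 true — at most one ✓
  (2) K=F, B=F — same ✓
  (3) C=F, B=F — same ✓
  (4) {K, C, G, P}: 0/4 true — not all ✓
  (5) C=F, B=F — not both ✓
  (6) {U, P, B}: 0 true — at most one ✓
  (7) {G, C}: 0 true — none ✓
  (8) {K, U, C}: 0/3 true — not all ✓
  (9) {K, P, U}: 0 true — none ✓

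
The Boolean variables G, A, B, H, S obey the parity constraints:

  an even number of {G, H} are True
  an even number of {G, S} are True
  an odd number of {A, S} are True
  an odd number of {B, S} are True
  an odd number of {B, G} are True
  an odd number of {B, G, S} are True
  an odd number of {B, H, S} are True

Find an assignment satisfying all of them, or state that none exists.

G = False, A = True, B = True, H = False, S = False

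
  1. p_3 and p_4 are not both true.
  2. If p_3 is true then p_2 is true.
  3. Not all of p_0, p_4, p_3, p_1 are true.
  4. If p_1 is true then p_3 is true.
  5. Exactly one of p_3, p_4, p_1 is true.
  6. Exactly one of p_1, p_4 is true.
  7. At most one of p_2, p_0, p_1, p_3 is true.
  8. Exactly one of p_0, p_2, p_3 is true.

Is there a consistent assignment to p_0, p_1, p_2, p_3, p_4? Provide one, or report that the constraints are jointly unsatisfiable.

p_0=F; p_1=F; p_2=T; p_3=F; p_4=T

  (1) p_3=F, p_4=T — not both ✓
  (2) p_3=F ⇒ p_2: vacuous ✓
  (3) {p_0, p_4, p_3, p_1}: 1/4 true — not all ✓
  (4) p_1=F ⇒ p_3: vacuous ✓
  (5) {p_3, p_4, p_1}: 1 true — exactly one ✓
  (6) {p_1, p_4}: 1 true — exactly one ✓
  (7) {p_2, p_0, p_1, p_3}: 1 true — at most one ✓
  (8) {p_0, p_2, p_3}: 1 true — exactly one ✓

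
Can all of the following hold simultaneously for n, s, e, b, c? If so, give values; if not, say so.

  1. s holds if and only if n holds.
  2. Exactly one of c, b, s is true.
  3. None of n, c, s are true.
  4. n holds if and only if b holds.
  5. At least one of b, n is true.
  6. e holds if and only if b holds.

No satisfying assignment exists.

Case n = True:
  Constraint (3) is violated (n=T) — contradiction.
Case n = False:
  (1) with n=F forces s = False.
  (3) forces c = False.
  (2) with c=F, s=F forces b = True.
  Constraint (4) is violated (n=F, b=T) — contradiction.
Both cases fail — unsatisfiable.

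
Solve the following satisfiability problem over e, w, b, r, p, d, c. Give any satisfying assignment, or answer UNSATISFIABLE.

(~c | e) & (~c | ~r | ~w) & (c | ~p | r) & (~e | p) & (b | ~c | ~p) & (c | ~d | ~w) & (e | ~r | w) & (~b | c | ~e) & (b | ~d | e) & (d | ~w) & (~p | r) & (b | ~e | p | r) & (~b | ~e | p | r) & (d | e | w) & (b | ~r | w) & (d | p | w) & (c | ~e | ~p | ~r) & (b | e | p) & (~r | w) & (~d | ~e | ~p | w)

e = False; w = False; b = True; r = False; p = False; d = True; c = False

Try e = True:
  (~e | p) forces p = True.
  (~p | r) forces r = True.
  (c | ~e | ~p | ~r) forces c = True.
  (~c | ~r | ~w) forces w = False.
  clause (~r | w) is falsified — backtrack.
So e = False.
  then (~c | e) forces c = False.
Try w = True:
  (c | ~d | ~w) forces d = False.
  clause (d | ~w) is falsified — backtrack.
So w = False.
  then (e | ~r | w) forces r = False.
  then (~p | r) forces p = False.
  then (d | e | w) forces d = True.
  then (b | e | p) forces b = True.
All clauses satisfied.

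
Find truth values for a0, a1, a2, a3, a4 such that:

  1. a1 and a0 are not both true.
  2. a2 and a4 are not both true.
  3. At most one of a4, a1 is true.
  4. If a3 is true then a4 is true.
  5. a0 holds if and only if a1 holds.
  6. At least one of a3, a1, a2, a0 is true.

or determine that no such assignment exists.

a0 = False, a1 = False, a2 = True, a3 = False, a4 = False

  (1) a1=F, a0=F — not both ✓
  (2) a2=T, a4=F — not both ✓
  (3) {a4, a1}: 0 true — at most one ✓
  (4) a3=F ⇒ a4: vacuous ✓
  (5) a0=F, a1=F — same ✓
  (6) {a3, a1, a2, a0}: 1 true — at least one ✓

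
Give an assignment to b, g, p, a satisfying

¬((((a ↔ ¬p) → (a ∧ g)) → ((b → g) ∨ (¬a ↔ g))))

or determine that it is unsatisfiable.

b=T, g=F, p=F, a=F

  ¬((((a ↔ ¬p) → (a ∧ g)) → ((b → g) ∨ (¬a ↔ g)))) = True
    ((a ↔ ¬p) → (a ∧ g)) → ((b → g) ∨ (¬a ↔ g)) = False
      (a ↔ ¬p) → (a ∧ g) = True
        a ↔ ¬p = False
          ¬p = True
        a ∧ g = False
      (b → g) ∨ (¬a ↔ g) = False
        b → g = False
        ¬a ↔ g = False
          ¬a = True
The formula evaluates to True.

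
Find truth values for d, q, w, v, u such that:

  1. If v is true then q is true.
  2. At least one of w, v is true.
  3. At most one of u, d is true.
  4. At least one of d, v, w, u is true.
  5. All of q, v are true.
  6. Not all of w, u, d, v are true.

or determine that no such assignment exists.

d = True, q = True, w = True, v = True, u = False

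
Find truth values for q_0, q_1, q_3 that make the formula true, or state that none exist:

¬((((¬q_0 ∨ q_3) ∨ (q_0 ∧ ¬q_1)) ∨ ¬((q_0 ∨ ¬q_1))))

q_0 = True; q_1 = True; q_3 = False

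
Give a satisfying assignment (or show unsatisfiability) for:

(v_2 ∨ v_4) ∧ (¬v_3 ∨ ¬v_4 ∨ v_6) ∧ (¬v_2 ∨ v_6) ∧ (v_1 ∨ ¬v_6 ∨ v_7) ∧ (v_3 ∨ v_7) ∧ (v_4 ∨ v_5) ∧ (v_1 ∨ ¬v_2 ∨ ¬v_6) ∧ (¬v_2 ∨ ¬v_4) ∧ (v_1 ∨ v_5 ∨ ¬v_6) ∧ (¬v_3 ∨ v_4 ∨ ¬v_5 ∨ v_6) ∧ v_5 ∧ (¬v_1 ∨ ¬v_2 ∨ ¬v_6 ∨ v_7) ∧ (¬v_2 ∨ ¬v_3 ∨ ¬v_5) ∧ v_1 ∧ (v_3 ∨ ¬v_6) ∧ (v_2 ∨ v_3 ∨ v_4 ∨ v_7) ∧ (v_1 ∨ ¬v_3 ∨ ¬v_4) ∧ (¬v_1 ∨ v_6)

v_1: True, v_2: False, v_3: True, v_4: True, v_5: True, v_6: True, v_7: True

Unit clause (v_5) forces v_5 = True.
Unit clause (v_1) forces v_1 = True.
In (¬v_1 ∨ v_6) only v_6 is left, so v_6 = True.
In (v_3 ∨ ¬v_6) only v_3 is left, so v_3 = True.
In (¬v_2 ∨ ¬v_3 ∨ ¬v_5) only ¬v_2 is left, so v_2 = False.
In (v_2 ∨ v_4) only v_4 is left, so v_4 = True.
Set v_7 = True.
All clauses satisfied.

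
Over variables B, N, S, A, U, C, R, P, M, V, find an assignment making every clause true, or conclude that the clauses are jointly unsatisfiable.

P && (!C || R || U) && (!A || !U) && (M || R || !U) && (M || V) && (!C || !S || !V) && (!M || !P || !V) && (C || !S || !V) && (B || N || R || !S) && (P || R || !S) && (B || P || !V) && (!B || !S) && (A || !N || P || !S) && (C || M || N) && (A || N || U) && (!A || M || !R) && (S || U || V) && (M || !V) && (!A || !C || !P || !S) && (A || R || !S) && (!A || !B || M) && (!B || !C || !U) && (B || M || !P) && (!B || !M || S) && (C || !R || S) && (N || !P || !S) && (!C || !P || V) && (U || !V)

B = False; N = False; S = False; A = False; U = True; C = False; R = False; P = True; M = True; V = False

Unit clause (P) forces P = True.
Try B = True:
  (!B || !S) forces S = False.
  (!B || !M || S) forces M = False.
  (M || V) forces V = True.
  clause (M || !V) is falsified — backtrack.
So B = False.
  then (B || M || !P) forces M = True.
  then (!M || !P || !V) forces V = False.
  then (!C || !P || V) forces C = False.
Set N = False.
  then (N || !P || !S) forces S = False.
  then (S || U || V) forces U = True.
  then (C || !R || S) forces R = False.
  then (!A || !U) forces A = False.
All clauses satisfied.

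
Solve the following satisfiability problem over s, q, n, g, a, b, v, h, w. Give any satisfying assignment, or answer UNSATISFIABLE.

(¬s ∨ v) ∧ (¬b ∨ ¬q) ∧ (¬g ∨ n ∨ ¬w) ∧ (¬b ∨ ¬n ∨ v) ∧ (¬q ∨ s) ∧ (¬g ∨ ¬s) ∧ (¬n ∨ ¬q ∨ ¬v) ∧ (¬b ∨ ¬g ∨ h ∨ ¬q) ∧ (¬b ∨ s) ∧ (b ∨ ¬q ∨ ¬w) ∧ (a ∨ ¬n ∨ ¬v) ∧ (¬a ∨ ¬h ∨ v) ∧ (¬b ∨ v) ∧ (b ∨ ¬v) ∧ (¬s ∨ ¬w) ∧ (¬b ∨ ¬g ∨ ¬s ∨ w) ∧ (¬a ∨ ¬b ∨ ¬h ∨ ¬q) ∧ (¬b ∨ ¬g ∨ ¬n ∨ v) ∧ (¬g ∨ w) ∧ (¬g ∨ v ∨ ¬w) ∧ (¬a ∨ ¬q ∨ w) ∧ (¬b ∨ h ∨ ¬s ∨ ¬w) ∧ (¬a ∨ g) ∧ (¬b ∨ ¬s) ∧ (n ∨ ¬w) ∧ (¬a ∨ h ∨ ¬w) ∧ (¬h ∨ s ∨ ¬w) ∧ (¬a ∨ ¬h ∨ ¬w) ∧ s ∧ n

Case s = True:
  (¬s ∨ v) forces v = True.
  (¬g ∨ ¬s) forces g = False.
  (b ∨ ¬v) forces b = True.
  Clause (¬b ∨ ¬s) is falsified — contradiction.
Case s = False:
  Clause (s) is falsified — contradiction.
Both cases fail, so the formula is unsatisfiable.

Unsatisfiable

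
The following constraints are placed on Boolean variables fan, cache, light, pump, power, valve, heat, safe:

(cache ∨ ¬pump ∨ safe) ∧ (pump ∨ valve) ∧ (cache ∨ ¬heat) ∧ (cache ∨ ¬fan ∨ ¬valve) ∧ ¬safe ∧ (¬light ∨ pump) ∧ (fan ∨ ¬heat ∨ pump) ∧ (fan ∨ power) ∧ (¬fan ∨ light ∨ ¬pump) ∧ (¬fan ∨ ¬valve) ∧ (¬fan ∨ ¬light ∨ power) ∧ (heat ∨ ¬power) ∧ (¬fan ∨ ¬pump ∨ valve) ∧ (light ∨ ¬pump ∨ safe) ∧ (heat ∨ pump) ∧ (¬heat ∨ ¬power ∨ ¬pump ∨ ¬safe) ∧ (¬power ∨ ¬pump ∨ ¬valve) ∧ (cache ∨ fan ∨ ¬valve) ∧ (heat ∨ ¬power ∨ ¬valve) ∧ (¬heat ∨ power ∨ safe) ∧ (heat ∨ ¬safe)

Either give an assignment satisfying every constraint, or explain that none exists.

Unit clause (¬safe) forces safe = False.
Try fan = True:
  (¬fan ∨ ¬valve) forces valve = False.
  (pump ∨ valve) forces pump = True.
  clause (¬fan ∨ ¬pump ∨ valve) is falsified — backtrack.
So fan = False.
  then (fan ∨ power) forces power = True.
  then (heat ∨ ¬power) forces heat = True.
  then (cache ∨ ¬heat) forces cache = True.
  then (fan ∨ ¬heat ∨ pump) forces pump = True.
  then (light ∨ ¬pump ∨ safe) forces light = True.
  then (¬power ∨ ¬pump ∨ ¬valve) forces valve = False.
All clauses satisfied.

fan: False, cache: True, light: True, pump: True, power: True, valve: False, heat: True, safe: False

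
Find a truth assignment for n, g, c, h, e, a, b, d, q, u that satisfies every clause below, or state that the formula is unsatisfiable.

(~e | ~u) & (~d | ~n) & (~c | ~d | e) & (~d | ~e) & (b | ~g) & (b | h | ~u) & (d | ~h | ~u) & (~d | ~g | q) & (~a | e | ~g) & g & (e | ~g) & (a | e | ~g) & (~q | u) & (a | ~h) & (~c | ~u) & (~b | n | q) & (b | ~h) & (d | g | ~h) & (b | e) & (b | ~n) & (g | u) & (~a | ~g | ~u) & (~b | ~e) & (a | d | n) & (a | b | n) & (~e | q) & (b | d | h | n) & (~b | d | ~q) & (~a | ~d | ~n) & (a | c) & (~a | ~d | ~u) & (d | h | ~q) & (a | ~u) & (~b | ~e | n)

Case g = True:
  (b | ~g) forces b = True.
  (e | ~g) forces e = True.
  Clause (~b | ~e) is falsified — contradiction.
Case g = False:
  Clause (g) is falsified — contradiction.
Both cases fail, so the formula is unsatisfiable.

UNSATISFIABLE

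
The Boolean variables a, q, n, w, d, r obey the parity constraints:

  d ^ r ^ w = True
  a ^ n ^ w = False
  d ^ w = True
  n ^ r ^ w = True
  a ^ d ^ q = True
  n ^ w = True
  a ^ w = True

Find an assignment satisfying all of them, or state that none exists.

a=T, q=T, n=T, w=F, d=T, r=F

d ^ r ^ w = T ^ F ^ F = True ✓
a ^ n ^ w = T ^ T ^ F = False ✓
d ^ w = T ^ F = True ✓
n ^ r ^ w = T ^ F ^ F = True ✓
a ^ d ^ q = T ^ T ^ T = True ✓
n ^ w = T ^ F = True ✓
a ^ w = T ^ F = True ✓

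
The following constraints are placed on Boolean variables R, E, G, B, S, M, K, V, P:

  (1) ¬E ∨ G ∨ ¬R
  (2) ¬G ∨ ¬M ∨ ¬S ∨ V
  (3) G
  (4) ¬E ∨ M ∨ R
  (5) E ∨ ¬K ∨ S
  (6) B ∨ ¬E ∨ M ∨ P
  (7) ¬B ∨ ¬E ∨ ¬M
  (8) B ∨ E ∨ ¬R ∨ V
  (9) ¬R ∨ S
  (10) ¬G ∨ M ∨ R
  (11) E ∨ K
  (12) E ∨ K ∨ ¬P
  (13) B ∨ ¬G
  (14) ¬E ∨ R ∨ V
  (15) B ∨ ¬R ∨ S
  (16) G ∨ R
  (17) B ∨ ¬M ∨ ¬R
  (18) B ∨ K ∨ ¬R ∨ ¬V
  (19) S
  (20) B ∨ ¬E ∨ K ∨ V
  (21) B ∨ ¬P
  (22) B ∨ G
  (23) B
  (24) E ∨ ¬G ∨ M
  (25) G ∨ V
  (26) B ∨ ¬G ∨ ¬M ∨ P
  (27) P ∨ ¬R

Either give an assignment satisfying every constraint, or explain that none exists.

R = True; E = False; G = True; B = True; S = True; M = True; K = True; V = True; P = True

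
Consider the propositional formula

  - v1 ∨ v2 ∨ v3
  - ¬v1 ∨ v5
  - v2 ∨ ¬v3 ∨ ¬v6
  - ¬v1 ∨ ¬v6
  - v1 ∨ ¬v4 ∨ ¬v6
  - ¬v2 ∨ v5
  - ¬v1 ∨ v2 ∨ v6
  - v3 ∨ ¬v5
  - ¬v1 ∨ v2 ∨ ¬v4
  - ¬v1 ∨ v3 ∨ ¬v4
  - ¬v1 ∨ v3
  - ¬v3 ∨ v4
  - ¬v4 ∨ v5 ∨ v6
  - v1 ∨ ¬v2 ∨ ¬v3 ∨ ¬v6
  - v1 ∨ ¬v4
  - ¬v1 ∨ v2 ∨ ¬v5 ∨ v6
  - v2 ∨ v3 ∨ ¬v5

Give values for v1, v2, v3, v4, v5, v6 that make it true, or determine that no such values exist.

Try v1 = False:
  (v1 ∨ ¬v4) forces v4 = False.
  (¬v3 ∨ v4) forces v3 = False.
  (v1 ∨ v2 ∨ v3) forces v2 = True.
  (¬v2 ∨ v5) forces v5 = True.
  clause (v3 ∨ ¬v5) is falsified — backtrack.
So v1 = True.
  then (¬v1 ∨ v5) forces v5 = True.
  then (¬v1 ∨ ¬v6) forces v6 = False.
  then (¬v1 ∨ v2 ∨ v6) forces v2 = True.
  then (v3 ∨ ¬v5) forces v3 = True.
  then (¬v3 ∨ v4) forces v4 = True.
All clauses satisfied.

v1: True, v2: True, v3: True, v4: True, v5: True, v6: False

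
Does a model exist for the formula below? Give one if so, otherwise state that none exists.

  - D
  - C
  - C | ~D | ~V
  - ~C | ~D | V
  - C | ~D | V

V = True, D = True, C = True

Unit clause (D) forces D = True.
Unit clause (C) forces C = True.
In (~C | ~D | V) only V is left, so V = True.
Check each clause:
  (D): D holds.
  (C): C holds.
  (C | ~D | ~V): C holds.
  (~C | ~D | V): V holds.
  (C | ~D | V): C holds.
All clauses satisfied.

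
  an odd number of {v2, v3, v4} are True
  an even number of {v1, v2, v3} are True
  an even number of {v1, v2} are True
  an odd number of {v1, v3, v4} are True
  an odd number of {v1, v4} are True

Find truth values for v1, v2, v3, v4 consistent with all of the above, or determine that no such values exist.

v1 = True, v2 = True, v3 = False, v4 = False

{v2, v3, v4}: 1 true → odd ✓
{v1, v2, v3}: 2 true → even ✓
{v1, v2}: 2 true → even ✓
{v1, v3, v4}: 1 true → odd ✓
{v1, v4}: 1 true → odd ✓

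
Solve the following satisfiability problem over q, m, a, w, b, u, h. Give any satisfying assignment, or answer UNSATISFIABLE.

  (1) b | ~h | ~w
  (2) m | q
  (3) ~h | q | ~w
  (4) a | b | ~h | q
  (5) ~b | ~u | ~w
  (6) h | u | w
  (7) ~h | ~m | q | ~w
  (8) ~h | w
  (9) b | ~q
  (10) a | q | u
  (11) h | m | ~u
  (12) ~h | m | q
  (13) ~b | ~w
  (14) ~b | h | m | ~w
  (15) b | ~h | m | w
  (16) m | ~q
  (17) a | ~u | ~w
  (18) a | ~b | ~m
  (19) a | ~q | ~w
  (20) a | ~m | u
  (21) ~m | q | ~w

q: True, m: True, a: True, w: False, b: True, u: True, h: False

Set q = True.
  then (b | ~q) forces b = True.
  then (~b | ~w) forces w = False.
  then (m | ~q) forces m = True.
  then (a | ~b | ~m) forces a = True.
  then (~h | w) forces h = False.
  then (h | u | w) forces u = True.
All clauses satisfied.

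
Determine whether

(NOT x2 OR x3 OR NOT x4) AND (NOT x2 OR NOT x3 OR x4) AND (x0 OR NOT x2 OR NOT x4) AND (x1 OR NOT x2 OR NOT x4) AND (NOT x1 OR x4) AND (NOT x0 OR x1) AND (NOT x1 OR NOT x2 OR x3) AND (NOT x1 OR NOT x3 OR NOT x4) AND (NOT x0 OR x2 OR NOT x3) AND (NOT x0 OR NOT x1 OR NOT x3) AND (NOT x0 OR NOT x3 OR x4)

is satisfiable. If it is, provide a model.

x0 = False; x1 = False; x2 = True; x3 = False; x4 = False

Set x0 = False.
Set x1 = False.
Set x2 = True.
  then (x0 OR NOT x2 OR NOT x4) forces x4 = False.
  then (NOT x2 OR NOT x3 OR x4) forces x3 = False.
All clauses satisfied.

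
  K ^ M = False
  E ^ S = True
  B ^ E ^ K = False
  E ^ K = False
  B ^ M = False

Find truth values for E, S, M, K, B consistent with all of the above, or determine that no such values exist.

E=F, S=T, M=F, K=F, B=F

K ^ M = F ^ F = False ✓
E ^ S = F ^ T = True ✓
B ^ E ^ K = F ^ F ^ F = False ✓
E ^ K = F ^ F = False ✓
B ^ M = F ^ F = False ✓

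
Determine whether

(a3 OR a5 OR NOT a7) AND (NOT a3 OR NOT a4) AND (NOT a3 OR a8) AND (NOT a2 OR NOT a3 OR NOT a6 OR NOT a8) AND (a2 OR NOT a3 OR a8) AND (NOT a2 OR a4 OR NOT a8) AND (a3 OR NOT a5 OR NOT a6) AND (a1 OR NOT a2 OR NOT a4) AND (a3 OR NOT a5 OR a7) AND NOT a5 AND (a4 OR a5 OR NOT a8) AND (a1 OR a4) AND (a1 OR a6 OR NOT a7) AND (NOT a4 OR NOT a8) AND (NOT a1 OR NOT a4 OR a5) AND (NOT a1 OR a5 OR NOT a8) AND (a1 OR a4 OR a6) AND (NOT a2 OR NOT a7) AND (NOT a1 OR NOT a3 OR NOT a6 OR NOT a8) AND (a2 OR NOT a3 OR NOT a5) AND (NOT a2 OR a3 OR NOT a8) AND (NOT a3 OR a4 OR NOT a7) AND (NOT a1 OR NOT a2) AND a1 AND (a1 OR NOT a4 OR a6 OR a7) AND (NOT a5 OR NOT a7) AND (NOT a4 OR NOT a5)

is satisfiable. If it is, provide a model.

a1: True, a2: False, a3: False, a4: False, a5: False, a6: True, a7: False, a8: False

Unit clause (NOT a5) forces a5 = False.
Unit clause (a1) forces a1 = True.
In (NOT a1 OR NOT a4 OR a5) only NOT a4 is left, so a4 = False.
In (NOT a1 OR a5 OR NOT a8) only NOT a8 is left, so a8 = False.
In (NOT a1 OR NOT a2) only NOT a2 is left, so a2 = False.
In (NOT a3 OR a8) only NOT a3 is left, so a3 = False.
In (a3 OR a5 OR NOT a7) only NOT a7 is left, so a7 = False.
Set a6 = True.
All clauses satisfied.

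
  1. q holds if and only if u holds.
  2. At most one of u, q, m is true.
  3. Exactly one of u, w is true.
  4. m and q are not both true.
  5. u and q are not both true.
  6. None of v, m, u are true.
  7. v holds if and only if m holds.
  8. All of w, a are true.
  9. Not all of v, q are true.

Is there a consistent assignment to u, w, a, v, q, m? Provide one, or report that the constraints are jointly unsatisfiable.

u=F, w=T, a=T, v=F, q=F, m=F

  (1) q=F, u=F — same ✓
  (2) {u, q, m}: 0 true — at most one ✓
  (3) {u, w}: 1 true — exactly one ✓
  (4) m=F, q=F — not both ✓
  (5) u=F, q=F — not both ✓
  (6) {v, m, u}: 0 true — none ✓
  (7) v=F, m=F — same ✓
  (8) {w, a}: all 2 true ✓
  (9) {v, q}: 0/2 true — not all ✓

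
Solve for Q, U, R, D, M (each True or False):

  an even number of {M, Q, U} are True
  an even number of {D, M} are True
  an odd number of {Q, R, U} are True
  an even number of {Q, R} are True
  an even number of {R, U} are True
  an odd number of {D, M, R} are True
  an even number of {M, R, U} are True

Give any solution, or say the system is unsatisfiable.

Q = True, U = True, R = True, D = False, M = False

{M, Q, U}: 2 true → even ✓
{D, M}: 0 true → even ✓
{Q, R, U}: 3 true → odd ✓
{Q, R}: 2 true → even ✓
{R, U}: 2 true → even ✓
{D, M, R}: 1 true → odd ✓
{M, R, U}: 2 true → even ✓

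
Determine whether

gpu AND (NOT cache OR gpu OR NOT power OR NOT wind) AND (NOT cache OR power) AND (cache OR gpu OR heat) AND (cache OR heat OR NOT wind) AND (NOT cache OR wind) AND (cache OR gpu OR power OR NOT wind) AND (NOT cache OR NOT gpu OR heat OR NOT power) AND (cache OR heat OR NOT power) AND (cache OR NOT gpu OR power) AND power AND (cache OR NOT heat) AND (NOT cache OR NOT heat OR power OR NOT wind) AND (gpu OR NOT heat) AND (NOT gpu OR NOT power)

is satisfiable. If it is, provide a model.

UNSATISFIABLE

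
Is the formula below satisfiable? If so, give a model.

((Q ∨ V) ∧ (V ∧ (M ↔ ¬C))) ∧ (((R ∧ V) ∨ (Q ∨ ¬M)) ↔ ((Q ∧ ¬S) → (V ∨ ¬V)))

R: False, S: False, Q: False, M: False, V: True, C: True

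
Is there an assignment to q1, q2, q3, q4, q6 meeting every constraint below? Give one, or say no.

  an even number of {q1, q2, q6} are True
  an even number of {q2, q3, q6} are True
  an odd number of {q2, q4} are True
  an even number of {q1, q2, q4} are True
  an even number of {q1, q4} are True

q1 = True, q2 = False, q3 = True, q4 = True, q6 = True

{q1, q2, q6}: 2 true → even ✓
{q2, q3, q6}: 2 true → even ✓
{q2, q4}: 1 true → odd ✓
{q1, q2, q4}: 2 true → even ✓
{q1, q4}: 2 true → even ✓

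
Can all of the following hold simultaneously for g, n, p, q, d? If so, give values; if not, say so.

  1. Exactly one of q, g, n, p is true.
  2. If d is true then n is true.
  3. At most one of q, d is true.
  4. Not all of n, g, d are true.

g: False, n: True, p: False, q: False, d: False

  (1) {q, g, n, p}: 1 true — exactly one ✓
  (2) d=F ⇒ n: vacuous ✓
  (3) {q, d}: 0 true — at most one ✓
  (4) {n, g, d}: 1/3 true — not all ✓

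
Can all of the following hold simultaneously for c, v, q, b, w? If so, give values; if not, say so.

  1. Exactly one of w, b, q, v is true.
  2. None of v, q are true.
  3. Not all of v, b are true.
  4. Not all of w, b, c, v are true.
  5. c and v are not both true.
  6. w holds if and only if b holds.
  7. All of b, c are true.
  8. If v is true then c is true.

Case b = True:
  (1) with b=T forces w = False.
  Constraint (6) is violated (w=F, b=T) — contradiction.
Case b = False:
  Constraint (7) is violated (b=F) — contradiction.
Both cases fail — unsatisfiable.

Unsatisfiable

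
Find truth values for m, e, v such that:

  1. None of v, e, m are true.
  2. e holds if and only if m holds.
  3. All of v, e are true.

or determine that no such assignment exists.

No satisfying assignment exists.

Case e = True:
  Constraint (1) is violated (e=T) — contradiction.
Case e = False:
  Constraint (3) is violated (e=F) — contradiction.
Both cases fail — unsatisfiable.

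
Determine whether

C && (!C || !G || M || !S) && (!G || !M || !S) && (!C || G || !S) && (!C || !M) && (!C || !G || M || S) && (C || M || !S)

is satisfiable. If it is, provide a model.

C = True, G = False, M = False, S = False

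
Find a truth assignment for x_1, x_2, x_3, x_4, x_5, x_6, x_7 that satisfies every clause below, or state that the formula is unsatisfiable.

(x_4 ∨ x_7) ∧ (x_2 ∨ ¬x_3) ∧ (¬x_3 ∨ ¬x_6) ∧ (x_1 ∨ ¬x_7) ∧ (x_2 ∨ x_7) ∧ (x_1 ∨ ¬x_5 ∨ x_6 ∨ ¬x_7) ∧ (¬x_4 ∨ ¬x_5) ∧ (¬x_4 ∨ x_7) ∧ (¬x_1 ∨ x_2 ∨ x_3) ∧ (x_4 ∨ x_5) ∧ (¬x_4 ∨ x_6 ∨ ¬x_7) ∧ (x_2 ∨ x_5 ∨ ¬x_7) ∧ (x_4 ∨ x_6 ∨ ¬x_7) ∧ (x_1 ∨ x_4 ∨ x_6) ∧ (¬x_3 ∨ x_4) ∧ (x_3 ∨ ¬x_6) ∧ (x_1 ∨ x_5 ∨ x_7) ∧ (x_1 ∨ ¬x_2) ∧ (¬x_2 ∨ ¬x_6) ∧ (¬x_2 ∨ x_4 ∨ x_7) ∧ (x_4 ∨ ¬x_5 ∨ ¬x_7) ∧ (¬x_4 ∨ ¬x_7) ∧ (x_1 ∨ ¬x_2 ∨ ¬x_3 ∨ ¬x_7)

Case x_5 = True:
  (¬x_4 ∨ ¬x_5) forces x_4 = False.
  (x_4 ∨ x_7) forces x_7 = True.
  Clause (x_4 ∨ ¬x_5 ∨ ¬x_7) is falsified — contradiction.
Case x_5 = False:
  (x_4 ∨ x_5) forces x_4 = True.
  (¬x_4 ∨ x_7) forces x_7 = True.
  Clause (¬x_4 ∨ ¬x_7) is falsified — contradiction.
Both cases fail, so the formula is unsatisfiable.

The formula is unsatisfiable.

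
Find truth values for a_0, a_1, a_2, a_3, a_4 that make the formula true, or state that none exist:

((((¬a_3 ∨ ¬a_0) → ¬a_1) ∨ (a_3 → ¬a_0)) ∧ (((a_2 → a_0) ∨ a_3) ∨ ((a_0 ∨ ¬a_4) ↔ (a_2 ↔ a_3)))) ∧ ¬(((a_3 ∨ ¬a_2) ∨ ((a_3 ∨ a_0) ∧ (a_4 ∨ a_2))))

a_0=F, a_1=T, a_2=T, a_3=F, a_4=T

  (((¬a_3 ∨ ¬a_0) → ¬a_1) ∨ (a_3 → ¬a_0)) ∧ (((a_2 → a_0) ∨ a_3) ∨ ((a_0 ∨ ¬a_4) ↔ (a_2 ↔ a_3))) = True
    ((¬a_3 ∨ ¬a_0) → ¬a_1) ∨ (a_3 → ¬a_0) = True
      (¬a_3 ∨ ¬a_0) → ¬a_1 = False
        ¬a_3 ∨ ¬a_0 = True
          ¬a_3 = True
          ¬a_0 = True
        ¬a_1 = False
      a_3 → ¬a_0 = True
        ¬a_0 = True
    ((a_2 → a_0) ∨ a_3) ∨ ((a_0 ∨ ¬a_4) ↔ (a_2 ↔ a_3)) = True
      (a_2 → a_0) ∨ a_3 = False
        a_2 → a_0 = False
      (a_0 ∨ ¬a_4) ↔ (a_2 ↔ a_3) = True
        a_0 ∨ ¬a_4 = False
          ¬a_4 = False
        a_2 ↔ a_3 = False
  ¬(((a_3 ∨ ¬a_2) ∨ ((a_3 ∨ a_0) ∧ (a_4 ∨ a_2)))) = True
    (a_3 ∨ ¬a_2) ∨ ((a_3 ∨ a_0) ∧ (a_4 ∨ a_2)) = False
      a_3 ∨ ¬a_2 = False
        ¬a_2 = False
      (a_3 ∨ a_0) ∧ (a_4 ∨ a_2) = False
        a_3 ∨ a_0 = False
        a_4 ∨ a_2 = True
Both conjuncts True, so the formula holds.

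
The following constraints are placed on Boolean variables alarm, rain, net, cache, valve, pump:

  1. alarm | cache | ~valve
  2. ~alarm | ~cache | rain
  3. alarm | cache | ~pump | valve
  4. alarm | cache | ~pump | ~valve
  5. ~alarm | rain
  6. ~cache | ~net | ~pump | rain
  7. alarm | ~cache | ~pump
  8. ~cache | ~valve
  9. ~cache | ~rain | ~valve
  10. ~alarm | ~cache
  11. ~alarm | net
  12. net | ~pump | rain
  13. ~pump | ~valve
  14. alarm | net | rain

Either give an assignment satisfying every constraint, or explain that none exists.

Set alarm = False.
Set rain = True.
Set net = False.
Set cache = False.
  then (alarm | cache | ~valve) forces valve = False.
  then (alarm | cache | ~pump | valve) forces pump = False.
All clauses satisfied.

alarm = False, rain = True, net = False, cache = False, valve = False, pump = False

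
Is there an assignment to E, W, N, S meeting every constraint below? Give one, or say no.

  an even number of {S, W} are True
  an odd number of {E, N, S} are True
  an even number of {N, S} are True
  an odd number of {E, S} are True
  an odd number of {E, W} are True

E: True; W: False; N: False; S: False

{S, W}: 0 true → even ✓
{E, N, S}: 1 true → odd ✓
{N, S}: 0 true → even ✓
{E, S}: 1 true → odd ✓
{E, W}: 1 true → odd ✓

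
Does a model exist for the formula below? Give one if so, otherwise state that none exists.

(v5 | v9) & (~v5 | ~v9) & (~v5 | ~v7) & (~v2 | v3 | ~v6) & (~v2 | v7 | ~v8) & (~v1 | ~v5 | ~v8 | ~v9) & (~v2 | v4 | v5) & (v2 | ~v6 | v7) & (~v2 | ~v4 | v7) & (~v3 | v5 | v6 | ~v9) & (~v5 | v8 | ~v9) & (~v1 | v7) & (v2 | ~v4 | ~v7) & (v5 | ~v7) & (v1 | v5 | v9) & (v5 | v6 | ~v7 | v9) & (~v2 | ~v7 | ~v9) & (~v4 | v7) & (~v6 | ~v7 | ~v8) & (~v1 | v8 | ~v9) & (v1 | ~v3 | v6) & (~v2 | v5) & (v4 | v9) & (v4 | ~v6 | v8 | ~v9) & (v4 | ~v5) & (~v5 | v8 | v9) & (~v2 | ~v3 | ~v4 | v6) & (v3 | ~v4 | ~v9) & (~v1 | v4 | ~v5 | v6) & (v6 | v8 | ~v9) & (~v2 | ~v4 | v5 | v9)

v1 = False, v2 = False, v3 = False, v4 = False, v5 = False, v6 = False, v7 = False, v8 = True, v9 = True

Try v1 = True:
  (~v1 | v7) forces v7 = True.
  (~v5 | ~v7) forces v5 = False.
  clause (v5 | ~v7) is falsified — backtrack.
So v1 = False.
Try v2 = True:
  (~v2 | v5) forces v5 = True.
  (~v5 | ~v9) forces v9 = False.
  (~v5 | ~v7) forces v7 = False.
  (~v2 | v7 | ~v8) forces v8 = False.
  clause (~v5 | v8 | v9) is falsified — backtrack.
So v2 = False.
Set v3 = False.
Set v4 = False.
  then (v4 | v9) forces v9 = True.
  then (v4 | ~v5) forces v5 = False.
  then (v5 | ~v7) forces v7 = False.
  then (v2 | ~v6 | v7) forces v6 = False.
  then (v6 | v8 | ~v9) forces v8 = True.
All clauses satisfied.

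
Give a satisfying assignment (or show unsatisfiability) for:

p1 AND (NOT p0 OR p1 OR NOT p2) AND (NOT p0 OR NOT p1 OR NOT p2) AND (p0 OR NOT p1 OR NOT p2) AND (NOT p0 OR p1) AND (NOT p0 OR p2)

p0=F, p1=T, p2=F

Unit clause (p1) forces p1 = True.
Try p0 = True:
  (NOT p0 OR NOT p1 OR NOT p2) forces p2 = False.
  clause (NOT p0 OR p2) is falsified — backtrack.
So p0 = False.
  then (p0 OR NOT p1 OR NOT p2) forces p2 = False.
All clauses satisfied.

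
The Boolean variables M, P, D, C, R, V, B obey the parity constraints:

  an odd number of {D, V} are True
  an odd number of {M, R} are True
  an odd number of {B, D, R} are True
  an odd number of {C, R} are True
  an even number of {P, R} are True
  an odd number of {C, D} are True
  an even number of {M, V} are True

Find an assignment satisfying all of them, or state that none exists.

M: True, P: False, D: False, C: True, R: False, V: True, B: True

{D, V}: 1 true → odd ✓
{M, R}: 1 true → odd ✓
{B, D, R}: 1 true → odd ✓
{C, R}: 1 true → odd ✓
{P, R}: 0 true → even ✓
{C, D}: 1 true → odd ✓
{M, V}: 2 true → even ✓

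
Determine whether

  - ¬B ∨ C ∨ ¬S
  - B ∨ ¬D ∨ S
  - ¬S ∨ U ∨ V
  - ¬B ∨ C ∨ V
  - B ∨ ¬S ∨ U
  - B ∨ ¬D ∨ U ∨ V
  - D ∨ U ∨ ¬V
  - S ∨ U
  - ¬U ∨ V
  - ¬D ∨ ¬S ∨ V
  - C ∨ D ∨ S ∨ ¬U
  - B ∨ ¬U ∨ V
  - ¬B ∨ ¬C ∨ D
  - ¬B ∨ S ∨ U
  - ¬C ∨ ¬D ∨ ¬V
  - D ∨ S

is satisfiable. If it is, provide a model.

Set C = False.
Try U = False:
  (S ∨ U) forces S = True.
  (¬B ∨ C ∨ ¬S) forces B = False.
  clause (B ∨ ¬S ∨ U) is falsified — backtrack.
So U = True.
  then (¬U ∨ V) forces V = True.
Set D = True.
Set B = True.
  then (¬B ∨ C ∨ ¬S) forces S = False.
All clauses satisfied.

C: False; U: True; D: True; V: True; B: True; S: False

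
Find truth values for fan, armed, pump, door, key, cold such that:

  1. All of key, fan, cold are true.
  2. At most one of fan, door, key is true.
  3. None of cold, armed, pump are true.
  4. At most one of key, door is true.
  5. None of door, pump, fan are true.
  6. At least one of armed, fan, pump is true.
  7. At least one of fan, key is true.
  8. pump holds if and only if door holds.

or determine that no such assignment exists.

UNSATISFIABLE

Case fan = True:
  Constraint (5) is violated (fan=T) — contradiction.
Case fan = False:
  Constraint (1) is violated (fan=F) — contradiction.
Both cases fail — unsatisfiable.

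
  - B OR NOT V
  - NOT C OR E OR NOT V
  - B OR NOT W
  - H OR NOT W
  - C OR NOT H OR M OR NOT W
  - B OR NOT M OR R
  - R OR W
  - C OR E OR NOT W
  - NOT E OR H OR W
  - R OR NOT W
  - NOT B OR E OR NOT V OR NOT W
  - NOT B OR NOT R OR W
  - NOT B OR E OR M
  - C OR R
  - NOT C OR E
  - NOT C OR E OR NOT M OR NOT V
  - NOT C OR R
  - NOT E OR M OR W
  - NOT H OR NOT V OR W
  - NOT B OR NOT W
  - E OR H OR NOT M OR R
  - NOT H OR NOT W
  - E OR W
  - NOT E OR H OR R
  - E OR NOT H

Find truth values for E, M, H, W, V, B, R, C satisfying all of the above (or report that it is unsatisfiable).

E: True; M: True; H: True; W: False; V: False; B: False; R: True; C: False

Try E = False:
  (NOT C OR E) forces C = False.
  (C OR E OR NOT W) forces W = False.
  clause (E OR W) is falsified — backtrack.
So E = True.
Set M = True.
Try H = False:
  (H OR NOT W) forces W = False.
  clause (NOT E OR H OR W) is falsified — backtrack.
So H = True.
  then (NOT H OR NOT W) forces W = False.
  then (R OR W) forces R = True.
  then (NOT B OR NOT R OR W) forces B = False.
  then (NOT H OR NOT V OR W) forces V = False.
Set C = False.
All clauses satisfied.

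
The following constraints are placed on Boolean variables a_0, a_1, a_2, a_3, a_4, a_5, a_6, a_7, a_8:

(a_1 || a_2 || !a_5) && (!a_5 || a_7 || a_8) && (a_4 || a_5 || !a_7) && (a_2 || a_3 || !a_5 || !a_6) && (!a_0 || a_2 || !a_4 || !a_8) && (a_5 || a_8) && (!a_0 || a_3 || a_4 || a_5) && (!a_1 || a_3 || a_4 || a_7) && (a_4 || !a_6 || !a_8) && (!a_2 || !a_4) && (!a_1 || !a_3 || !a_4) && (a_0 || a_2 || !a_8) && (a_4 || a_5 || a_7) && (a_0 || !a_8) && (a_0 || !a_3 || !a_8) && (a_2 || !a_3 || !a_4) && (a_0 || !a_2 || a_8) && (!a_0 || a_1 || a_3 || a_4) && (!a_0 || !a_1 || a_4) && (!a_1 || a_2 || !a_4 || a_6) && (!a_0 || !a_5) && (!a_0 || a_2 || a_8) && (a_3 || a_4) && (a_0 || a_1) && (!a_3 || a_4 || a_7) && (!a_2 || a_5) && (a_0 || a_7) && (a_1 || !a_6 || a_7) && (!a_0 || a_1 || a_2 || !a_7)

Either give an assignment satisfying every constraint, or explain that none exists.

a_0=F; a_1=T; a_2=F; a_3=T; a_4=F; a_5=T; a_6=T; a_7=T; a_8=F

Set a_0 = False.
  then (a_0 || !a_8) forces a_8 = False.
  then (a_0 || !a_2 || a_8) forces a_2 = False.
  then (a_0 || a_1) forces a_1 = True.
  then (a_0 || a_7) forces a_7 = True.
  then (a_5 || a_8) forces a_5 = True.
Try a_3 = False:
  (a_2 || a_3 || !a_5 || !a_6) forces a_6 = False.
  (!a_1 || a_2 || !a_4 || a_6) forces a_4 = False.
  clause (a_3 || a_4) is falsified — backtrack.
So a_3 = True.
  then (!a_1 || !a_3 || !a_4) forces a_4 = False.
Set a_6 = True.
All clauses satisfied.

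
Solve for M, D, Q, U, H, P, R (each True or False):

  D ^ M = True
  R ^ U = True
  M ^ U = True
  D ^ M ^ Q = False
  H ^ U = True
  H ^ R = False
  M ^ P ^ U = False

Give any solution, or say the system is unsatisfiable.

M = False, D = True, Q = True, U = True, H = False, P = True, R = False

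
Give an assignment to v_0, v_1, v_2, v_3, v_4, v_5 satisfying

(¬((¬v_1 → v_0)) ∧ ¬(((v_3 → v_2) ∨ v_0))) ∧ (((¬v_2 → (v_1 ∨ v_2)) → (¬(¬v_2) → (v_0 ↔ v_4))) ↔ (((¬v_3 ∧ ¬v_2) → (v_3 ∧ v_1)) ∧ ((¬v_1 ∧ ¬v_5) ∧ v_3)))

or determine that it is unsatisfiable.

v_0 = False; v_1 = False; v_2 = False; v_3 = True; v_4 = False; v_5 = False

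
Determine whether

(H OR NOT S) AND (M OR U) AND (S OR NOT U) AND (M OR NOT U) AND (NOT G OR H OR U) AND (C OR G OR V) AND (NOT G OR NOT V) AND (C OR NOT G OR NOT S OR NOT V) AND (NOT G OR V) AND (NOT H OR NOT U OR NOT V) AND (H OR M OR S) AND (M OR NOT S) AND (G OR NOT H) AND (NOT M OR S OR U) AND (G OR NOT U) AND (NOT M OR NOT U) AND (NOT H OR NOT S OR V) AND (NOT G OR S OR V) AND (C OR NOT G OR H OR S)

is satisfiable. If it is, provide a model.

Case H = True:
  (G OR NOT H) forces G = True.
  (NOT G OR NOT V) forces V = False.
  Clause (NOT G OR V) is falsified — contradiction.
Case H = False:
  (H OR NOT S) forces S = False.
  (S OR NOT U) forces U = False.
  (M OR U) forces M = True.
  Clause (NOT M OR S OR U) is falsified — contradiction.
Both cases fail, so the formula is unsatisfiable.

Unsatisfiable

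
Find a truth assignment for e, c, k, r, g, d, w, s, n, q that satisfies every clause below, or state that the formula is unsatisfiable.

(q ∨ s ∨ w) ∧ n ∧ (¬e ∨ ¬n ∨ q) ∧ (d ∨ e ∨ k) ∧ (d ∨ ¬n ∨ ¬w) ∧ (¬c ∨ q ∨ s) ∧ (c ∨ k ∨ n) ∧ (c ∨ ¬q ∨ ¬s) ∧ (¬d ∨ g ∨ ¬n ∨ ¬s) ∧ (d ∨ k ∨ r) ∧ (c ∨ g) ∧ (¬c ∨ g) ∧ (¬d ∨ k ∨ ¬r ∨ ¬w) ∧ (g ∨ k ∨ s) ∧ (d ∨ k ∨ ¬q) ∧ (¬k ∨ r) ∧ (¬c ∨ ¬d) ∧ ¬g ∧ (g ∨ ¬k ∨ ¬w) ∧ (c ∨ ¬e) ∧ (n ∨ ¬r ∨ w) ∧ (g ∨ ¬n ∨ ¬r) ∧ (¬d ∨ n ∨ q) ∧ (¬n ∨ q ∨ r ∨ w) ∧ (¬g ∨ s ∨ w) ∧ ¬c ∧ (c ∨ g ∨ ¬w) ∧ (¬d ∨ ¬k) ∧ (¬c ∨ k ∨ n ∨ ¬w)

UNSATISFIABLE

Case c = True:
  Clause (¬c) is falsified — contradiction.
Case c = False:
  (n) forces n = True.
  (c ∨ g) forces g = True.
  Clause (¬g) is falsified — contradiction.
Both cases fail, so the formula is unsatisfiable.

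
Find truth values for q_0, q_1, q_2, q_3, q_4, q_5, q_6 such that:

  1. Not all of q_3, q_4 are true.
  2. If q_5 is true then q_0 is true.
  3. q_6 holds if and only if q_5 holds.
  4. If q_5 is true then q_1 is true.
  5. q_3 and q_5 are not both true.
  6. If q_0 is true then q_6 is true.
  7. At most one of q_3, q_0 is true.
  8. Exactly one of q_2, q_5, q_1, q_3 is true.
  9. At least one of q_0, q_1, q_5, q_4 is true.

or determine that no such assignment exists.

q_0 = False, q_1 = True, q_2 = False, q_3 = False, q_4 = True, q_5 = False, q_6 = False

  (1) {q_3, q_4}: 1/2 true — not all ✓
  (2) q_5=F ⇒ q_0: vacuous ✓
  (3) q_6=F, q_5=F — same ✓
  (4) q_5=F ⇒ q_1: vacuous ✓
  (5) q_3=F, q_5=F — not both ✓
  (6) q_0=F ⇒ q_6: vacuous ✓
  (7) {q_3, q_0}: 0 true — at most one ✓
  (8) {q_2, q_5, q_1, q_3}: 1 true — exactly one ✓
  (9) {q_0, q_1, q_5, q_4}: 2 true — at least one ✓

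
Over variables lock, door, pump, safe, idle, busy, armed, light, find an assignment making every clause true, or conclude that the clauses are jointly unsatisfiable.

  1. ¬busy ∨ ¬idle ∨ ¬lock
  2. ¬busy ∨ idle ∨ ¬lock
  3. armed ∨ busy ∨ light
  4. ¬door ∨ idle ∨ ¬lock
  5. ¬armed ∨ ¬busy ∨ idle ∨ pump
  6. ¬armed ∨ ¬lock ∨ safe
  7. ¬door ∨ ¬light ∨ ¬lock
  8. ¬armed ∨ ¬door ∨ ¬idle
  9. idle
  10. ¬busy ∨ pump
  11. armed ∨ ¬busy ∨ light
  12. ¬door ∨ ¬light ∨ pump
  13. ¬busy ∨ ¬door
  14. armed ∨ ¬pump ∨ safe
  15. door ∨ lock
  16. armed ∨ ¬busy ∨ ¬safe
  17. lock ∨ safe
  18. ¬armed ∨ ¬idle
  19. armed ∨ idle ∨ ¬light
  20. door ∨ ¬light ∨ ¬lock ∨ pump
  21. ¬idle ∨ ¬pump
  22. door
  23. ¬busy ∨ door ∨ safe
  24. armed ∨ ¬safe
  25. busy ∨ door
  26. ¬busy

No satisfying assignment exists.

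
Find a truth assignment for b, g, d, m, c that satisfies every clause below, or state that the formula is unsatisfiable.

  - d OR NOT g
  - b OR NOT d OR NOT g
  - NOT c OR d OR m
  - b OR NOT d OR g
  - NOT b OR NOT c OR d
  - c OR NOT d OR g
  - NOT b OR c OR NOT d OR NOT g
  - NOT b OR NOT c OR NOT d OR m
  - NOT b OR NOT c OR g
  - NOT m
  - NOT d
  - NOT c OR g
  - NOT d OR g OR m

b = True; g = False; d = False; m = False; c = False

Unit clause (NOT m) forces m = False.
Unit clause (NOT d) forces d = False.
In (d OR NOT g) only NOT g is left, so g = False.
In (NOT c OR d OR m) only NOT c is left, so c = False.
Set b = True.
All clauses satisfied.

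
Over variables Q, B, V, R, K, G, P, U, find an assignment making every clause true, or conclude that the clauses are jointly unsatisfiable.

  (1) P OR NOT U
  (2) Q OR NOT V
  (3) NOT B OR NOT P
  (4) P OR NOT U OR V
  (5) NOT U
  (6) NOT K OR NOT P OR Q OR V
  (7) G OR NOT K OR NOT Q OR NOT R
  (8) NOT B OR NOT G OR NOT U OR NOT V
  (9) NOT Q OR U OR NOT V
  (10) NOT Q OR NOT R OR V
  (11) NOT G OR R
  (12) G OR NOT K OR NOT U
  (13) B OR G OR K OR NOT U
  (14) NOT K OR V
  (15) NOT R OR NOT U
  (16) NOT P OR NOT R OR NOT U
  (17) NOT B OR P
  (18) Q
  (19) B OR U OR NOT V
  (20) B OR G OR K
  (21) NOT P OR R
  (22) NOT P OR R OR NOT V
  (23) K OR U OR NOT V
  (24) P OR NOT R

No satisfying assignment exists.

Case Q = True:
  (NOT U) forces U = False.
  (NOT Q OR U OR NOT V) forces V = False.
  (NOT Q OR NOT R OR V) forces R = False.
  (NOT G OR R) forces G = False.
  (NOT K OR V) forces K = False.
  (B OR G OR K) forces B = True.
  (NOT B OR NOT P) forces P = False.
  Clause (NOT B OR P) is falsified — contradiction.
Case Q = False:
  Clause (Q) is falsified — contradiction.
Both cases fail, so the formula is unsatisfiable.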